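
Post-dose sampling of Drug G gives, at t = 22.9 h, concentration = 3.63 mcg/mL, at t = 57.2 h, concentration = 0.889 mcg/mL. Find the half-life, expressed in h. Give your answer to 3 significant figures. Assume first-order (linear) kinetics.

16.9 h

k = ln(C₁/C₂) / (t₂ − t₁) = ln(3.63/0.889) / (57.2 − 22.9)
  = 1.407 / 34.30 = 0.04102 h⁻¹
t½ = ln2 / k = 0.693147 / 0.04102 = 16.90 h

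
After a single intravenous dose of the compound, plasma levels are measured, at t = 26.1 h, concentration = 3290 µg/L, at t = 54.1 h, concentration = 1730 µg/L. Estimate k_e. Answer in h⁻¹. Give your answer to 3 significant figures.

k = ln(C₁/C₂) / (t₂ − t₁) = ln(3290/1730) / (54.1 − 26.1)
  = 0.6428 / 28.00 = 0.02296 h⁻¹

0.0230 h⁻¹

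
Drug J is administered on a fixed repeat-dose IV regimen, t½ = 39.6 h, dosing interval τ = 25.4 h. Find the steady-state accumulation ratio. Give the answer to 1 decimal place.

k = ln2 / t½ = 0.693147 / 39.6 = 0.01750 h⁻¹
e^(−kτ) = e^(−0.01750 × 25.4) = 0.6411
Accumulation ratio R = 1 / (1 − e^(−kτ)) = 1 / (1 − 0.6411) = 2.786

2.8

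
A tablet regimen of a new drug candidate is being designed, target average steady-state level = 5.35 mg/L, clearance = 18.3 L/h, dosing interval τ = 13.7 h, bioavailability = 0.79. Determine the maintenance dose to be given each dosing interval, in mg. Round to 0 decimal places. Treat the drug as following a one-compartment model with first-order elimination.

At steady state, F × (Dose/τ) = Css × CL.
Dose = Css × CL × τ / F = 5.35 × 18.30 × 13.7 / 0.79 = 1698 mg

1698 mg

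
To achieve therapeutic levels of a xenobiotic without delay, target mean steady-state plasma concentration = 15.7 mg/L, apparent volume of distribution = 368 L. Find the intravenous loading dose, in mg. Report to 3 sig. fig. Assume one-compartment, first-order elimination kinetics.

LD = Css × Vd = 15.7 × 368 = 5778 mg

5780 mg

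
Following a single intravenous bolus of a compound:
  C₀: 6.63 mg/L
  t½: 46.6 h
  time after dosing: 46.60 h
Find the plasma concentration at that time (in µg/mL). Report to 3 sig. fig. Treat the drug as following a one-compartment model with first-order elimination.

k = ln2 / t½ = 0.693147 / 46.6 = 0.01487 h⁻¹
t / t½ = 46.60 / 46.6 = 1 half-lives
C = C₀ × (1/2)^1 = 6.630 × 0.5000 = 3.315 mg/L
(3.315 mg/L = 3.315 µg/mL)

3.32 µg/mL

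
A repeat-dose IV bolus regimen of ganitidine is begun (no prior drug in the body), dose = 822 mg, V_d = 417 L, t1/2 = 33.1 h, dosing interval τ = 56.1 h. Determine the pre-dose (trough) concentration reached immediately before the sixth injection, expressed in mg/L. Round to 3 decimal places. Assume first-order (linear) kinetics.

C₀ per dose = Dose / Vd = 822 / 417 = 1.971 mg/L
k = ln2 / t½ = 0.693147 / 33.1 = 0.02094 h⁻¹
Fraction remaining after one interval: r = e^(−kτ) = e^(−0.02094 × 56.1) = 0.3089
Before dose 6, 5 doses have been given (aged 1τ, 2τ, 3τ, 4τ, 5τ).
C_trough = C₀ × (r + r² + … + r^5) = C₀ × r(1−r^5)/(1−r)
        = 1.971 × 0.3089 × (1 − 0.002812) / (1 − 0.3089) = 0.8785 mg/L

0.879 mg/L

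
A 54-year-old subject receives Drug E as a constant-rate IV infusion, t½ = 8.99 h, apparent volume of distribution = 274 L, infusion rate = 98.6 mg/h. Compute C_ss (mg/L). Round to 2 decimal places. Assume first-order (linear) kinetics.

4.67 mg/L

k = ln2 / t½ = 0.693147 / 8.99 = 0.07710 h⁻¹
CL = k × Vd = 0.07710 × 274 = 21.13 L/h
At steady state Css = R₀ / CL = 98.6 / 21.13 = 4.666 mg/L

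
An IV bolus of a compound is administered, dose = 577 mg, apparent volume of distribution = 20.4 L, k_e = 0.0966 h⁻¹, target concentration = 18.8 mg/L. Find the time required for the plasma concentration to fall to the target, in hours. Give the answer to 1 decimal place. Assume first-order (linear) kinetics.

C₀ = Dose / Vd = 577.0 / 20.4 = 28.28 mg/L
t = ln(C₀ / C) / k = ln(28.28 / 18.8) / 0.09660
  = ln(1.504) / 0.09660 = 0.4081 / 0.09660 = 4.225 h

4.2 h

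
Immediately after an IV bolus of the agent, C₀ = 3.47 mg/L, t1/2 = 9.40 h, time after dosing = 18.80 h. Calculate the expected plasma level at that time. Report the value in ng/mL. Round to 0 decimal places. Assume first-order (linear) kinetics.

k = ln2 / t½ = 0.693147 / 9.40 = 0.07374 h⁻¹
t / t½ = 18.80 / 9.40 = 2 half-lives
C = C₀ × (1/2)^2 = 3.470 × 0.2500 = 0.8675 mg/L
Convert: 0.8675 mg/L × 1000 = 867.5 ng/mL

868 ng/mL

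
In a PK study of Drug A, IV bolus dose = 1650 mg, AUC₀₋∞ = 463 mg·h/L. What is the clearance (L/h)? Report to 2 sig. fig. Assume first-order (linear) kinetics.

CL = Dose / AUC = 1650 / 463 = 3.564 L/h

3.6 L/h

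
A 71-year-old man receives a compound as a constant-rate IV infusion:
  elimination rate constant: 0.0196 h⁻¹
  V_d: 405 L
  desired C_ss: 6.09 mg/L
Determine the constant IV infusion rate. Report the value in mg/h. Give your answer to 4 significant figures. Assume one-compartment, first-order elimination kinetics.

CL = k × Vd = 0.01960 × 405 = 7.938 L/h
At steady state, infusion rate R₀ = Css × CL = 6.09 × 7.938 = 48.34 mg/h

48.34 mg/h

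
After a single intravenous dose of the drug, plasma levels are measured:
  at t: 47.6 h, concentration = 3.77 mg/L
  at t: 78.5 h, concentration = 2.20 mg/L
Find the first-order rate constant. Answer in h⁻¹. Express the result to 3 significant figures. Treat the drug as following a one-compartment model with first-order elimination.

0.0174 h⁻¹

k = ln(C₁/C₂) / (t₂ − t₁) = ln(3.77/2.20) / (78.5 − 47.6)
  = 0.5386 / 30.90 = 0.01743 h⁻¹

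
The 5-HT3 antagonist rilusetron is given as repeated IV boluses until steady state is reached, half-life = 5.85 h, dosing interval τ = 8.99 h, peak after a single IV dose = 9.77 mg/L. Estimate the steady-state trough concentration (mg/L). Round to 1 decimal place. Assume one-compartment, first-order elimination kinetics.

5.1 mg/L

k = ln2 / t½ = 0.693147 / 5.85 = 0.1185 h⁻¹
e^(−kτ) = e^(−0.1185 × 8.99) = 0.3446
Accumulation ratio R = 1 / (1 − e^(−kτ)) = 1 / (1 − 0.3446) = 1.526
Steady-state trough = C₀ × R × e^(−kτ) = 9.77 × 1.526 × 0.3446 = 5.138 mg/L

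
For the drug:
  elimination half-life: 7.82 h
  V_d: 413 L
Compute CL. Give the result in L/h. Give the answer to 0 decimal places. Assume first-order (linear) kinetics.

37 L/h

k = ln2 / t½ = 0.693147 / 7.82 = 0.08864 h⁻¹
CL = k × Vd = 0.08864 × 413 = 36.61 L/h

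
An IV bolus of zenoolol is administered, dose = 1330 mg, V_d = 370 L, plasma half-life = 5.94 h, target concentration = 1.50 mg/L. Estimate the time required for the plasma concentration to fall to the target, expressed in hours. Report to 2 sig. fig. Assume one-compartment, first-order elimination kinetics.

7.5 h

C₀ = Dose / Vd = 1330 / 370 = 3.595 mg/L
k = ln2 / t½ = 0.693147 / 5.94 = 0.1167 h⁻¹
t = ln(C₀ / C) / k = ln(3.595 / 1.50) / 0.1167
  = ln(2.397) / 0.1167 = 0.8742 / 0.1167 = 7.491 h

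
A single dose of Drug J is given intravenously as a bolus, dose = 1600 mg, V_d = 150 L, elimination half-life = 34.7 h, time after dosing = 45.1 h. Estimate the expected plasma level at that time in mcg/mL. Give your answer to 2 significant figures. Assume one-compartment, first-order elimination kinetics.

4.3 mcg/mL

C₀ = Dose / Vd = 1600 / 150 = 10.67 mg/L
k = ln2 / t½ = 0.693147 / 34.7 = 0.01998 h⁻¹
C = C₀ · e^(−k·t) = 10.67 × e^(−0.01998 × 45.1)
  = 10.67 × 0.4061 = 4.333 mg/L
(4.333 mg/L = 4.333 mcg/mL)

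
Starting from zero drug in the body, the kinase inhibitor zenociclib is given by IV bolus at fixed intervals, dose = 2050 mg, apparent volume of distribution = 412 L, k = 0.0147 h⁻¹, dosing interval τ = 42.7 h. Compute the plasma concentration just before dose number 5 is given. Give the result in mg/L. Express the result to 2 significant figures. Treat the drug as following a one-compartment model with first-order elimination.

C₀ per dose = Dose / Vd = 2050 / 412 = 4.976 mg/L
Fraction remaining after one interval: r = e^(−kτ) = e^(−0.01470 × 42.7) = 0.5338
Before dose 5, 4 doses have been given (aged 1τ, 2τ, 3τ, 4τ).
C_trough = C₀ × (r + r² + … + r^4) = C₀ × r(1−r^4)/(1−r)
        = 4.976 × 0.5338 × (1 − 0.08119) / (1 − 0.5338) = 5.235 mg/L

5.2 mg/L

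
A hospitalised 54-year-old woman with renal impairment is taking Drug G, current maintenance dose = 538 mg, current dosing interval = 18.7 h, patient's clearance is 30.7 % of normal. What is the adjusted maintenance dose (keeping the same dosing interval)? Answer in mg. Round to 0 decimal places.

165 mg

To keep the same average steady-state level, dosing rate must scale with clearance.
CL ratio = 30.7 / 100 = 0.3070
New dose (same interval) = 538 × 0.3070 = 165.2 mg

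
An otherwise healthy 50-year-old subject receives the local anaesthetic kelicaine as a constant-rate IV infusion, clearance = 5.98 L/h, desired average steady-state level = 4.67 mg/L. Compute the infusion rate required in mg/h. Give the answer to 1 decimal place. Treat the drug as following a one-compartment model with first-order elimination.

At steady state, infusion rate R₀ = Css × CL = 4.67 × 5.980 = 27.93 mg/h

27.9 mg/h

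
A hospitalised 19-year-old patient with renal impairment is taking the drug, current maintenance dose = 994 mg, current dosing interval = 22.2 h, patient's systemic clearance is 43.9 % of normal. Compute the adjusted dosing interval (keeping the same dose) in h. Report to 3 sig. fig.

50.6 h

To keep the same average steady-state level, dosing rate must scale with clearance.
CL ratio = 43.9 / 100 = 0.4390
New interval (same dose) = 22.2 / 0.4390 = 50.57 h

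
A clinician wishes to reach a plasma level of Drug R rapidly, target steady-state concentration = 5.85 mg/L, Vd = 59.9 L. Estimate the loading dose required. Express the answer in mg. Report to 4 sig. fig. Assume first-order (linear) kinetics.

LD = Css × Vd = 5.85 × 59.9 = 350.4 mg

350.4 mg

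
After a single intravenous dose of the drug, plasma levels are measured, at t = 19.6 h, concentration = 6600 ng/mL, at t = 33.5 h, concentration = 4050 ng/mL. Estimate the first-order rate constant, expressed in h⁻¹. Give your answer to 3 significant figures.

k = ln(C₁/C₂) / (t₂ − t₁) = ln(6600/4050) / (33.5 − 19.6)
  = 0.4884 / 13.90 = 0.03514 h⁻¹

0.0351 h⁻¹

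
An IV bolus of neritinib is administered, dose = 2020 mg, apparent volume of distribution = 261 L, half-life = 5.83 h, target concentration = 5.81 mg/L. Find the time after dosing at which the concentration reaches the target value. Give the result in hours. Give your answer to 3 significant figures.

2.41 h

C₀ = Dose / Vd = 2020 / 261 = 7.739 mg/L
k = ln2 / t½ = 0.693147 / 5.83 = 0.1189 h⁻¹
t = ln(C₀ / C) / k = ln(7.739 / 5.81) / 0.1189
  = ln(1.332) / 0.1189 = 0.2867 / 0.1189 = 2.411 h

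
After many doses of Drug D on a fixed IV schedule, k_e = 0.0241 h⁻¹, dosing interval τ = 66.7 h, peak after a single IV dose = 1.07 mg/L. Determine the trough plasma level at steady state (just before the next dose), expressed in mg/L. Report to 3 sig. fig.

e^(−kτ) = e^(−0.02410 × 66.7) = 0.2004
Accumulation ratio R = 1 / (1 − e^(−kτ)) = 1 / (1 − 0.2004) = 1.251
Steady-state trough = C₀ × R × e^(−kτ) = 1.07 × 1.251 × 0.2004 = 0.2682 mg/L

0.268 mg/L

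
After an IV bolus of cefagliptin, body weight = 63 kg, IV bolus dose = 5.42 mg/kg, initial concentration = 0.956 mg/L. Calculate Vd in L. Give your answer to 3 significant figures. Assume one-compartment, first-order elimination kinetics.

357 L

Dose = 5.42 × 63 = 341.5 mg
Vd = Dose / C₀ = 341.5 / 0.956 = 357.2 L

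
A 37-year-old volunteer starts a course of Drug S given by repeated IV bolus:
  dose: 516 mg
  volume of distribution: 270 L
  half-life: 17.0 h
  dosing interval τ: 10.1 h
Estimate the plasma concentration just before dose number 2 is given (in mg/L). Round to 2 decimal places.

1.27 mg/L

C₀ per dose = Dose / Vd = 516 / 270 = 1.911 mg/L
k = ln2 / t½ = 0.693147 / 17.0 = 0.04077 h⁻¹
Fraction remaining after one interval: r = e^(−kτ) = e^(−0.04077 × 10.1) = 0.6625
Before dose 2, 1 dose has been given (aged 1τ).
C_trough = C₀ × r = 1.911 × 0.6625 = 1.266 mg/L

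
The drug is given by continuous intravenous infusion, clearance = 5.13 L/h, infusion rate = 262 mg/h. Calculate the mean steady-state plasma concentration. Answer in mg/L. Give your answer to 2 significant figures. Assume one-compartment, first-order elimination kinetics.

At steady state Css = R₀ / CL = 262 / 5.130 = 51.07 mg/L

51 mg/L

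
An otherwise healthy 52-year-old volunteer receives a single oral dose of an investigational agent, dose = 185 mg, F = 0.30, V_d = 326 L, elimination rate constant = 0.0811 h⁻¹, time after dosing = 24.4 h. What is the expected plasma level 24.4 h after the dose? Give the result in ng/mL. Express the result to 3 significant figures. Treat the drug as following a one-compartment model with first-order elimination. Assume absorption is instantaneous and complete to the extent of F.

Amount reaching circulation = F × Dose = 0.30 × 185.0 = 55.50 mg
C₀ = F·Dose / Vd = 55.50 / 326 = 0.1702 mg/L
C = C₀ · e^(−k·t) = 0.1702 × e^(−0.08110 × 24.4)
  = 0.1702 × 0.1382 = 0.02352 mg/L
Convert: 0.02352 mg/L × 1000 = 23.52 ng/mL

23.5 ng/mL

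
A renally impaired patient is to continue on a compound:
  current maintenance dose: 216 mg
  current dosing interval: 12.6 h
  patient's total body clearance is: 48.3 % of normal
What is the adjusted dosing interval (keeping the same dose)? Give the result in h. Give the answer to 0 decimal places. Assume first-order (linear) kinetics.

To keep the same average steady-state level, dosing rate must scale with clearance.
CL ratio = 48.3 / 100 = 0.4830
New interval (same dose) = 12.6 / 0.4830 = 26.09 h

26 h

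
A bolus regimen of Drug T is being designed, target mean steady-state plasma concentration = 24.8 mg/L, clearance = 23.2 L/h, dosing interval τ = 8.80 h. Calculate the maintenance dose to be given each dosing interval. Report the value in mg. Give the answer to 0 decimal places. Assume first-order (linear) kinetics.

5063 mg

At steady state, Dose/τ = Css × CL.
Dose = Css × CL × τ = 24.8 × 23.20 × 8.80 = 5063 mg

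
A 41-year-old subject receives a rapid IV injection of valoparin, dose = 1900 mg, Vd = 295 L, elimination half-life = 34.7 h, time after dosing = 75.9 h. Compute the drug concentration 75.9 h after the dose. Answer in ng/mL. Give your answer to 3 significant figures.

1410 ng/mL

C₀ = Dose / Vd = 1900 / 295 = 6.441 mg/L
k = ln2 / t½ = 0.693147 / 34.7 = 0.01998 h⁻¹
C = C₀ · e^(−k·t) = 6.441 × e^(−0.01998 × 75.9)
  = 6.441 × 0.2195 = 1.414 mg/L
Convert: 1.414 mg/L × 1000 = 1414 ng/mL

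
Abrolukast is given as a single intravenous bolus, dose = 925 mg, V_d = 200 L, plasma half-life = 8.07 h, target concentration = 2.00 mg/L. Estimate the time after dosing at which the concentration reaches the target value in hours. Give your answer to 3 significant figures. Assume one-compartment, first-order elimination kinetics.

C₀ = Dose / Vd = 925.0 / 200 = 4.625 mg/L
k = ln2 / t½ = 0.693147 / 8.07 = 0.08589 h⁻¹
t = ln(C₀ / C) / k = ln(4.625 / 2.00) / 0.08589
  = ln(2.313) / 0.08589 = 0.8385 / 0.08589 = 9.762 h

9.76 h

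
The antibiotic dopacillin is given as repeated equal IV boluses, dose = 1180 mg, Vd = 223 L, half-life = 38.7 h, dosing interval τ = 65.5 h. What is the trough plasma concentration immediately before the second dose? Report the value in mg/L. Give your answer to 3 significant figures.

1.64 mg/L

C₀ per dose = Dose / Vd = 1180 / 223 = 5.291 mg/L
k = ln2 / t½ = 0.693147 / 38.7 = 0.01791 h⁻¹
Fraction remaining after one interval: r = e^(−kτ) = e^(−0.01791 × 65.5) = 0.3094
Before dose 2, 1 dose has been given (aged 1τ).
C_trough = C₀ × r = 5.291 × 0.3094 = 1.637 mg/L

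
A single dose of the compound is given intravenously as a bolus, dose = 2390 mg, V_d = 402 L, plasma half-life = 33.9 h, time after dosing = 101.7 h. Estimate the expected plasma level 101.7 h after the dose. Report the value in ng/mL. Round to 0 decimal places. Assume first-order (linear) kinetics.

743 ng/mL

C₀ = Dose / Vd = 2390 / 402 = 5.945 mg/L
k = ln2 / t½ = 0.693147 / 33.9 = 0.02045 h⁻¹
t / t½ = 101.7 / 33.9 = 3 half-lives
C = C₀ × (1/2)^3 = 5.945 × 0.1250 = 0.7431 mg/L
Convert: 0.7431 mg/L × 1000 = 743.1 ng/mL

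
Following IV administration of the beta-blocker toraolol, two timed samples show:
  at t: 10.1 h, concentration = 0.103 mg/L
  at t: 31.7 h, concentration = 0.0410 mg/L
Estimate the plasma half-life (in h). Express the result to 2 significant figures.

k = ln(C₁/C₂) / (t₂ − t₁) = ln(0.103/0.0410) / (31.7 − 10.1)
  = 0.9212 / 21.60 = 0.04265 h⁻¹
t½ = ln2 / k = 0.693147 / 0.04265 = 16.25 h

16 h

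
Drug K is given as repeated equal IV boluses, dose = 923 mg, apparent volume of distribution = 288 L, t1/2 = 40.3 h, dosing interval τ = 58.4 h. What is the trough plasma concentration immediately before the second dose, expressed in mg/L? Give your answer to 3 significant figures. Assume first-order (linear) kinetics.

C₀ per dose = Dose / Vd = 923 / 288 = 3.205 mg/L
k = ln2 / t½ = 0.693147 / 40.3 = 0.01720 h⁻¹
Fraction remaining after one interval: r = e^(−kτ) = e^(−0.01720 × 58.4) = 0.3662
Before dose 2, 1 dose has been given (aged 1τ).
C_trough = C₀ × r = 3.205 × 0.3662 = 1.174 mg/L

1.17 mg/L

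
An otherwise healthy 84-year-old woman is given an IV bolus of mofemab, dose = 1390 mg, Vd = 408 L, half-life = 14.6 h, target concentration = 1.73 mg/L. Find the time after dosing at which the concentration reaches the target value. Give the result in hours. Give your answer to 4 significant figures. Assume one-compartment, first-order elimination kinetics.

14.27 h

C₀ = Dose / Vd = 1390 / 408 = 3.407 mg/L
k = ln2 / t½ = 0.693147 / 14.6 = 0.04748 h⁻¹
t = ln(C₀ / C) / k = ln(3.407 / 1.73) / 0.04748
  = ln(1.969) / 0.04748 = 0.6775 / 0.04748 = 14.27 h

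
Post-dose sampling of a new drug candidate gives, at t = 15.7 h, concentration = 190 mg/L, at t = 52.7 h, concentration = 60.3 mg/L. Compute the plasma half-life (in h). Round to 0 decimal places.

22 h

k = ln(C₁/C₂) / (t₂ − t₁) = ln(190/60.3) / (52.7 − 15.7)
  = 1.148 / 37.00 = 0.03103 h⁻¹
t½ = ln2 / k = 0.693147 / 0.03103 = 22.34 h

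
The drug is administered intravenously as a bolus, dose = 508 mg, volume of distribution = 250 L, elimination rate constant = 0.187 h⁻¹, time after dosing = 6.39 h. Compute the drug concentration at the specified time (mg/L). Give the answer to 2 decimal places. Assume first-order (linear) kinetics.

C₀ = Dose / Vd = 508.0 / 250 = 2.032 mg/L
C = C₀ · e^(−k·t) = 2.032 × e^(−0.1870 × 6.39)
  = 2.032 × 0.3027 = 0.6151 mg/L

0.62 mg/L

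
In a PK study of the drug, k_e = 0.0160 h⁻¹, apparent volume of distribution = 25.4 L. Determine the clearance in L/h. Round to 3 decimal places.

0.406 L/h

CL = k × Vd = 0.0160 × 25.4 = 0.4064 L/h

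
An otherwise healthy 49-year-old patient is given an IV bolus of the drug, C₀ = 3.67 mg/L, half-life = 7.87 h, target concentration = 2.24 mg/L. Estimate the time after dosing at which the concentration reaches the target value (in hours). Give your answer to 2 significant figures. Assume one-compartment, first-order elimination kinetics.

k = ln2 / t½ = 0.693147 / 7.87 = 0.08807 h⁻¹
t = ln(C₀ / C) / k = ln(3.670 / 2.24) / 0.08807
  = ln(1.638) / 0.08807 = 0.4935 / 0.08807 = 5.603 h

5.6 h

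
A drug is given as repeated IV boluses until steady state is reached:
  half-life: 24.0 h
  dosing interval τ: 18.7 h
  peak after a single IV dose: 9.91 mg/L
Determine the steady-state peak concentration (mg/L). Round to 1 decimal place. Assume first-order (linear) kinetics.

23.7 mg/L

k = ln2 / t½ = 0.693147 / 24.0 = 0.02888 h⁻¹
e^(−kτ) = e^(−0.02888 × 18.7) = 0.5827
Accumulation ratio R = 1 / (1 − e^(−kτ)) = 1 / (1 − 0.5827) = 2.396
Steady-state peak = C₀ × R = 9.91 × 2.396 = 23.74 mg/L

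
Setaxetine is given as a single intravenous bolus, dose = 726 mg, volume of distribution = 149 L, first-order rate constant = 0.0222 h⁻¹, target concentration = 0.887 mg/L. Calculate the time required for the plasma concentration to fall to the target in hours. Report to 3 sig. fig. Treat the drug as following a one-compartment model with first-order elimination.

C₀ = Dose / Vd = 726.0 / 149 = 4.872 mg/L
t = ln(C₀ / C) / k = ln(4.872 / 0.887) / 0.02220
  = ln(5.493) / 0.02220 = 1.703 / 0.02220 = 76.71 h

76.7 h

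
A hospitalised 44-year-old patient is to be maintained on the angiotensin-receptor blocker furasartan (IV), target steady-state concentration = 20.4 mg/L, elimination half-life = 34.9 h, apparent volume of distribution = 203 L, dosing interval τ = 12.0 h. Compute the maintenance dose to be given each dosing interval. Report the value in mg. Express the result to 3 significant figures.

987 mg

k = ln2 / t½ = 0.693147 / 34.9 = 0.01986 h⁻¹
CL = k × Vd = 0.01986 × 203 = 4.032 L/h
At steady state, Dose/τ = Css × CL.
Dose = Css × CL × τ = 20.4 × 4.032 × 12.0 = 987.0 mg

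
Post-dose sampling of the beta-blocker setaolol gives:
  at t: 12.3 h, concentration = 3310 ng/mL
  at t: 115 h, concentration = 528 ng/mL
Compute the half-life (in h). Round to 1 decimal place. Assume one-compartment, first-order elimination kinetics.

k = ln(C₁/C₂) / (t₂ − t₁) = ln(3310/528) / (115 − 12.3)
  = 1.836 / 102.7 = 0.01788 h⁻¹
t½ = ln2 / k = 0.693147 / 0.01788 = 38.77 h

38.8 h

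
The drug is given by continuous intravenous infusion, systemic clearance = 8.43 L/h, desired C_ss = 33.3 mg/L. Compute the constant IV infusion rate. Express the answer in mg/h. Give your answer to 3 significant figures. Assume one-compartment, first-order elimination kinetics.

281 mg/h

At steady state, infusion rate R₀ = Css × CL = 33.3 × 8.430 = 280.7 mg/h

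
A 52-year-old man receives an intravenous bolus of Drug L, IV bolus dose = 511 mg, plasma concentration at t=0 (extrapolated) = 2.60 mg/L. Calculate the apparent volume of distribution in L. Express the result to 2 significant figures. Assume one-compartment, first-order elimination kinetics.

Vd = Dose / C₀ = 511.0 / 2.60 = 196.5 L

200 L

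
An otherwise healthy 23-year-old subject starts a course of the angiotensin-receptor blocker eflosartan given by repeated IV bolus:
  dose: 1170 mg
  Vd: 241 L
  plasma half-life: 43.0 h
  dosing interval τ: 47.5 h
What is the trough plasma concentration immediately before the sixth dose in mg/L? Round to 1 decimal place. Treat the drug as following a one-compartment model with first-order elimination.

C₀ per dose = Dose / Vd = 1170 / 241 = 4.855 mg/L
k = ln2 / t½ = 0.693147 / 43.0 = 0.01612 h⁻¹
Fraction remaining after one interval: r = e^(−kτ) = e^(−0.01612 × 47.5) = 0.4650
Before dose 6, 5 doses have been given (aged 1τ, 2τ, 3τ, 4τ, 5τ).
C_trough = C₀ × (r + r² + … + r^5) = C₀ × r(1−r^5)/(1−r)
        = 4.855 × 0.4650 × (1 − 0.02174) / (1 − 0.4650) = 4.128 mg/L

4.1 mg/L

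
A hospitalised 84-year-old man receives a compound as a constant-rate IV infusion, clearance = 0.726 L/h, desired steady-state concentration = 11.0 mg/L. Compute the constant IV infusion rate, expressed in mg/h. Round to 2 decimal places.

At steady state, infusion rate R₀ = Css × CL = 11.0 × 0.7260 = 7.986 mg/h

7.99 mg/h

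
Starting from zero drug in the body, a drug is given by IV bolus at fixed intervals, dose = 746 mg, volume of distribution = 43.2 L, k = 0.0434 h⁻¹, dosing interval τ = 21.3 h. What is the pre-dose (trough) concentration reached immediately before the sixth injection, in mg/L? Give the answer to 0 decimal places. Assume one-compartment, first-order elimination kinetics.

11 mg/L

C₀ per dose = Dose / Vd = 746 / 43.2 = 17.27 mg/L
Fraction remaining after one interval: r = e^(−kτ) = e^(−0.04340 × 21.3) = 0.3968
Before dose 6, 5 doses have been given (aged 1τ, 2τ, 3τ, 4τ, 5τ).
C_trough = C₀ × (r + r² + … + r^5) = C₀ × r(1−r^5)/(1−r)
        = 17.27 × 0.3968 × (1 − 0.009837) / (1 − 0.3968) = 11.25 mg/L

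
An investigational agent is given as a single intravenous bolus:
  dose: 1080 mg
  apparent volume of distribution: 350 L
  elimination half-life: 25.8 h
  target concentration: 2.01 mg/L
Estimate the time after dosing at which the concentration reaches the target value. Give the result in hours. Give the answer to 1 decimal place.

C₀ = Dose / Vd = 1080 / 350 = 3.086 mg/L
k = ln2 / t½ = 0.693147 / 25.8 = 0.02687 h⁻¹
t = ln(C₀ / C) / k = ln(3.086 / 2.01) / 0.02687
  = ln(1.535) / 0.02687 = 0.4285 / 0.02687 = 15.95 h

16.0 h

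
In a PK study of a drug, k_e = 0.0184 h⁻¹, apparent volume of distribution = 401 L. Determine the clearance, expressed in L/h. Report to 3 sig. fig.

CL = k × Vd = 0.0184 × 401 = 7.378 L/h

7.38 L/h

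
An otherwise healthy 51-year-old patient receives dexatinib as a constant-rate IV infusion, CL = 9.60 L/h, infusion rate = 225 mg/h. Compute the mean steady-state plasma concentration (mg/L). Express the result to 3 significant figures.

23.4 mg/L

At steady state Css = R₀ / CL = 225 / 9.600 = 23.44 mg/L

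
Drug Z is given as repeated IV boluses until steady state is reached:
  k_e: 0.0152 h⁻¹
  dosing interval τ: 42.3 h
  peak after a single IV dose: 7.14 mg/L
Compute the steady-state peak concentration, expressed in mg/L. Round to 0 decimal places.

e^(−kτ) = e^(−0.01520 × 42.3) = 0.5257
Accumulation ratio R = 1 / (1 − e^(−kτ)) = 1 / (1 − 0.5257) = 2.108
Steady-state peak = C₀ × R = 7.14 × 2.108 = 15.05 mg/L

15 mg/L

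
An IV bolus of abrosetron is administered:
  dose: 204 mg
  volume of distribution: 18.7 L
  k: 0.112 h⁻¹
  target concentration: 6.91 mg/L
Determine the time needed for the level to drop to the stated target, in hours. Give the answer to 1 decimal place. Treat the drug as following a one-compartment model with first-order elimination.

C₀ = Dose / Vd = 204.0 / 18.7 = 10.91 mg/L
t = ln(C₀ / C) / k = ln(10.91 / 6.91) / 0.1120
  = ln(1.579) / 0.1120 = 0.4568 / 0.1120 = 4.079 h

4.1 h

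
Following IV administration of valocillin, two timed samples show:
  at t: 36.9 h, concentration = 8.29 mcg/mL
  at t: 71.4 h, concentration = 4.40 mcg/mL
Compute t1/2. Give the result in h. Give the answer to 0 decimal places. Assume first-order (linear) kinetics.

38 h

k = ln(C₁/C₂) / (t₂ − t₁) = ln(8.29/4.40) / (71.4 − 36.9)
  = 0.6334 / 34.50 = 0.01836 h⁻¹
t½ = ln2 / k = 0.693147 / 0.01836 = 37.75 h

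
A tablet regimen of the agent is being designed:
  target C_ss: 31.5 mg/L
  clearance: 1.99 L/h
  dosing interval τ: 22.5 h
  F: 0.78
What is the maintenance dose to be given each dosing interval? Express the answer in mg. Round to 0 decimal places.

At steady state, F × (Dose/τ) = Css × CL.
Dose = Css × CL × τ / F = 31.5 × 1.990 × 22.5 / 0.78 = 1808 mg

1808 mg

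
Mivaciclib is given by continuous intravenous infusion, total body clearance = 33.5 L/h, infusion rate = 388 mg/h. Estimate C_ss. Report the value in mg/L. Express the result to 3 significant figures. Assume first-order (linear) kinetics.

At steady state Css = R₀ / CL = 388 / 33.50 = 11.58 mg/L

11.6 mg/L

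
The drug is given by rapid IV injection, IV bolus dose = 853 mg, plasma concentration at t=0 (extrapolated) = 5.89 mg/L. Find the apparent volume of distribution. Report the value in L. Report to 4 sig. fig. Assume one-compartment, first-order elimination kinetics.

144.8 L

Vd = Dose / C₀ = 853.0 / 5.89 = 144.8 L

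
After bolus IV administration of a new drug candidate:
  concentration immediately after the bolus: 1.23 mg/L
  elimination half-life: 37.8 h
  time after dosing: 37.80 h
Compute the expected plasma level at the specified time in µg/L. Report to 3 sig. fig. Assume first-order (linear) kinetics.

615 µg/L

k = ln2 / t½ = 0.693147 / 37.8 = 0.01834 h⁻¹
t / t½ = 37.80 / 37.8 = 1 half-lives
C = C₀ × (1/2)^1 = 1.230 × 0.5000 = 0.6150 mg/L
Convert: 0.6150 mg/L × 1000 = 615.0 µg/L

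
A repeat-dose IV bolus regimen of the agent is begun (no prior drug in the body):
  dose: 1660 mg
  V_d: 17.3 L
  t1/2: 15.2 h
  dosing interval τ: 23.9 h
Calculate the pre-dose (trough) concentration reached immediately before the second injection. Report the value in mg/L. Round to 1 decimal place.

C₀ per dose = Dose / Vd = 1660 / 17.3 = 95.95 mg/L
k = ln2 / t½ = 0.693147 / 15.2 = 0.04560 h⁻¹
Fraction remaining after one interval: r = e^(−kτ) = e^(−0.04560 × 23.9) = 0.3363
Before dose 2, 1 dose has been given (aged 1τ).
C_trough = C₀ × r = 95.95 × 0.3363 = 32.27 mg/L

32.3 mg/L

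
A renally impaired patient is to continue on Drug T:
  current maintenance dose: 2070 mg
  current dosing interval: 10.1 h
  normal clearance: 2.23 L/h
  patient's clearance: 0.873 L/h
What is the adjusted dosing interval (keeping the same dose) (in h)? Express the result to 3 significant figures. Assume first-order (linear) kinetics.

To keep the same average steady-state level, dosing rate must scale with clearance.
CL ratio = 0.873 / 2.23 = 0.3915
New interval (same dose) = 10.1 / 0.3915 = 25.80 h

25.8 h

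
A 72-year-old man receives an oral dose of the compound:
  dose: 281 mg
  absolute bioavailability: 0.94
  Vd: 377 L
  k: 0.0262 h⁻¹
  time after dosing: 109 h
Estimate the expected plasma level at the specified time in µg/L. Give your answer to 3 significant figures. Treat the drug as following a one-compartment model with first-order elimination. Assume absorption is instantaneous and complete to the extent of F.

Amount reaching circulation = F × Dose = 0.94 × 281.0 = 264.1 mg
C₀ = F·Dose / Vd = 264.1 / 377 = 0.7005 mg/L
C = C₀ · e^(−k·t) = 0.7005 × e^(−0.02620 × 109)
  = 0.7005 × 0.05751 = 0.04029 mg/L
Convert: 0.04029 mg/L × 1000 = 40.29 µg/L

40.3 µg/L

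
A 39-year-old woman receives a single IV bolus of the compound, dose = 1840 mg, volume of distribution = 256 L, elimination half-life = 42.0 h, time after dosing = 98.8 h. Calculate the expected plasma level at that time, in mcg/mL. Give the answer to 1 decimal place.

1.4 mcg/mL

C₀ = Dose / Vd = 1840 / 256 = 7.188 mg/L
k = ln2 / t½ = 0.693147 / 42.0 = 0.01650 h⁻¹
C = C₀ · e^(−k·t) = 7.188 × e^(−0.01650 × 98.8)
  = 7.188 × 0.1959 = 1.408 mg/L
(1.408 mg/L = 1.408 mcg/mL)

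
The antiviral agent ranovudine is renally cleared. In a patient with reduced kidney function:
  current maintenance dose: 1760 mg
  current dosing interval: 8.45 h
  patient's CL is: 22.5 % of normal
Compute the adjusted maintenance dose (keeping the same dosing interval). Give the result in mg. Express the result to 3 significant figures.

To keep the same average steady-state level, dosing rate must scale with clearance.
CL ratio = 22.5 / 100 = 0.2250
New dose (same interval) = 1760 × 0.2250 = 396.0 mg

396 mg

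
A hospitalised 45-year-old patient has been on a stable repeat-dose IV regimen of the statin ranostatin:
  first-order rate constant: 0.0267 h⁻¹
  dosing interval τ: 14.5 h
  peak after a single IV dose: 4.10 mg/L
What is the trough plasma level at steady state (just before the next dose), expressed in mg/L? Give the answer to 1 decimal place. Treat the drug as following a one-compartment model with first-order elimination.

e^(−kτ) = e^(−0.02670 × 14.5) = 0.6790
Accumulation ratio R = 1 / (1 − e^(−kτ)) = 1 / (1 − 0.6790) = 3.115
Steady-state trough = C₀ × R × e^(−kτ) = 4.10 × 3.115 × 0.6790 = 8.672 mg/L

8.7 mg/L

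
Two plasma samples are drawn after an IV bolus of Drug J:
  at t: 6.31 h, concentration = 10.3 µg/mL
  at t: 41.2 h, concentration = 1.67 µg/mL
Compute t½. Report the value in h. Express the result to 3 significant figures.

k = ln(C₁/C₂) / (t₂ − t₁) = ln(10.3/1.67) / (41.2 − 6.31)
  = 1.819 / 34.89 = 0.05214 h⁻¹
t½ = ln2 / k = 0.693147 / 0.05214 = 13.29 h

13.3 h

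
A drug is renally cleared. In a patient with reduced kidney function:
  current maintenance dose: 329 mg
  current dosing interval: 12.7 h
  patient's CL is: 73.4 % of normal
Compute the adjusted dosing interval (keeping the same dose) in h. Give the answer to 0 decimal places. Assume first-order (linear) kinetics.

To keep the same average steady-state level, dosing rate must scale with clearance.
CL ratio = 73.4 / 100 = 0.7340
New interval (same dose) = 12.7 / 0.7340 = 17.30 h

17 h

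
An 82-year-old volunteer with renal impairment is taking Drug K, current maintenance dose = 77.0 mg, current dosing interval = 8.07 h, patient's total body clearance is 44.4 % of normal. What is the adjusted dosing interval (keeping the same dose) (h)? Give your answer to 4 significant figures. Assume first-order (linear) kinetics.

To keep the same average steady-state level, dosing rate must scale with clearance.
CL ratio = 44.4 / 100 = 0.4440
New interval (same dose) = 8.07 / 0.4440 = 18.18 h

18.18 h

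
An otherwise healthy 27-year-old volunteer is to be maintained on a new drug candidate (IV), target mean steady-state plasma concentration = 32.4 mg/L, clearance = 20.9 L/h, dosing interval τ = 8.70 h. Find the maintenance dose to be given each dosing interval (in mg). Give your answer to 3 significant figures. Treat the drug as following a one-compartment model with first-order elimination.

5890 mg

At steady state, Dose/τ = Css × CL.
Dose = Css × CL × τ = 32.4 × 20.90 × 8.70 = 5891 mg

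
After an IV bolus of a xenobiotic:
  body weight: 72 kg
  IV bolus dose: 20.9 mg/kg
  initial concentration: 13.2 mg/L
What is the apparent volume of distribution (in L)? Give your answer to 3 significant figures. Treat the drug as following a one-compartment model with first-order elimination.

Dose = 20.9 × 72 = 1505 mg
Vd = Dose / C₀ = 1505 / 13.2 = 114.0 L

114 L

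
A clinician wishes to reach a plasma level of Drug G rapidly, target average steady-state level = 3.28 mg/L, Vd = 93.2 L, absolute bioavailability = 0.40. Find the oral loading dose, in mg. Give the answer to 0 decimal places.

764 mg

LD = Css × Vd / F = 3.28 × 93.2 / 0.40 = 764.2 mg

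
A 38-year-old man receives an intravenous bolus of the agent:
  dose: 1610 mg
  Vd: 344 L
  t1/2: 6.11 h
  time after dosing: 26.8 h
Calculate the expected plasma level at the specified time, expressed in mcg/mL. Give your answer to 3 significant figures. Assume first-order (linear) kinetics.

C₀ = Dose / Vd = 1610 / 344 = 4.680 mg/L
k = ln2 / t½ = 0.693147 / 6.11 = 0.1134 h⁻¹
C = C₀ · e^(−k·t) = 4.680 × e^(−0.1134 × 26.8)
  = 4.680 × 0.04788 = 0.2241 mg/L
(0.2241 mg/L = 0.2241 mcg/mL)

0.224 mcg/mL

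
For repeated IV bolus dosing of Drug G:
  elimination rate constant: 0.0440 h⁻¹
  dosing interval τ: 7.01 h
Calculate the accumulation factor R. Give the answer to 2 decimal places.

3.77

e^(−kτ) = e^(−0.04400 × 7.01) = 0.7346
Accumulation ratio R = 1 / (1 − e^(−kτ)) = 1 / (1 − 0.7346) = 3.768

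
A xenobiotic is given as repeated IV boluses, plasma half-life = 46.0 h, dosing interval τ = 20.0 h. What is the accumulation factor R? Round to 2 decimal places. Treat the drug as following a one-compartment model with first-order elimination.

3.84

k = ln2 / t½ = 0.693147 / 46.0 = 0.01507 h⁻¹
e^(−kτ) = e^(−0.01507 × 20.0) = 0.7398
Accumulation ratio R = 1 / (1 − e^(−kτ)) = 1 / (1 − 0.7398) = 3.843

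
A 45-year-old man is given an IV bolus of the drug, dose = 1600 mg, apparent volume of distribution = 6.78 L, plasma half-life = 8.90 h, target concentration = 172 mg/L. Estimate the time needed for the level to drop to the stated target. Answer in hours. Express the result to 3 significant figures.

C₀ = Dose / Vd = 1600 / 6.78 = 236.0 mg/L
k = ln2 / t½ = 0.693147 / 8.90 = 0.07788 h⁻¹
t = ln(C₀ / C) / k = ln(236.0 / 172) / 0.07788
  = ln(1.372) / 0.07788 = 0.3163 / 0.07788 = 4.061 h

4.06 h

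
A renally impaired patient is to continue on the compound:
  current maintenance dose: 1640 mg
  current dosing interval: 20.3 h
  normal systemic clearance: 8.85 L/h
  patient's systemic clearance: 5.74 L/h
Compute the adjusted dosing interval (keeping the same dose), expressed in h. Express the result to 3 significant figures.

To keep the same average steady-state level, dosing rate must scale with clearance.
CL ratio = 5.74 / 8.85 = 0.6486
New interval (same dose) = 20.3 / 0.6486 = 31.30 h

31.3 h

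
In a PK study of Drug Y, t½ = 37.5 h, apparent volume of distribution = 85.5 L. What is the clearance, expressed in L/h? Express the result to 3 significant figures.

1.58 L/h

k = ln2 / t½ = 0.693147 / 37.5 = 0.01848 h⁻¹
CL = k × Vd = 0.01848 × 85.5 = 1.580 L/h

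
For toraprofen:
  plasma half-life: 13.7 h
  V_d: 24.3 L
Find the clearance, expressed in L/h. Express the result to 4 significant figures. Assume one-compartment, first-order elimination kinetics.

k = ln2 / t½ = 0.693147 / 13.7 = 0.05059 h⁻¹
CL = k × Vd = 0.05059 × 24.3 = 1.229 L/h

1.229 L/h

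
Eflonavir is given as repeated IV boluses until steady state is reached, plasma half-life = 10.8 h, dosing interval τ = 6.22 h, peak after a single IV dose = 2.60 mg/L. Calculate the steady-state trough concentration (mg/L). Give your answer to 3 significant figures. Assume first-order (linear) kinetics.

5.30 mg/L

k = ln2 / t½ = 0.693147 / 10.8 = 0.06418 h⁻¹
e^(−kτ) = e^(−0.06418 × 6.22) = 0.6709
Accumulation ratio R = 1 / (1 − e^(−kτ)) = 1 / (1 − 0.6709) = 3.039
Steady-state trough = C₀ × R × e^(−kτ) = 2.60 × 3.039 × 0.6709 = 5.301 mg/L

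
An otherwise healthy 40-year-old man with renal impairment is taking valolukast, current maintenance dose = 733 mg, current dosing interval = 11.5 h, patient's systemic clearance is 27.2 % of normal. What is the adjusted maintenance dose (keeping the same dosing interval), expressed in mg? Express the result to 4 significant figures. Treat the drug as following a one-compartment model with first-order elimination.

To keep the same average steady-state level, dosing rate must scale with clearance.
CL ratio = 27.2 / 100 = 0.2720
New dose (same interval) = 733 × 0.2720 = 199.4 mg

199.4 mg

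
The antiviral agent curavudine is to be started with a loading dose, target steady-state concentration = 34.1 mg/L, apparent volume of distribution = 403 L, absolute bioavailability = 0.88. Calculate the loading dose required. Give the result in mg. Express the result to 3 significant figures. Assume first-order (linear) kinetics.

15600 mg

LD = Css × Vd / F = 34.1 × 403 / 0.88 = 15620 mg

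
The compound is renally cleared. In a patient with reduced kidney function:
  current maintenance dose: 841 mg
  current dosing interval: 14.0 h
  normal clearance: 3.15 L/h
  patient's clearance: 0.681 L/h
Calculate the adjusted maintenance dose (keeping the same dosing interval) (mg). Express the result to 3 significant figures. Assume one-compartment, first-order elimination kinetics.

To keep the same average steady-state level, dosing rate must scale with clearance.
CL ratio = 0.681 / 3.15 = 0.2162
New dose (same interval) = 841 × 0.2162 = 181.8 mg

182 mg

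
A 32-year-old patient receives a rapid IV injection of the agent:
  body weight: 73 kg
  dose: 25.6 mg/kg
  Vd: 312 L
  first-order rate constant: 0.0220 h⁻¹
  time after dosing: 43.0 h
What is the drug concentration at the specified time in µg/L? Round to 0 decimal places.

2326 µg/L

Total dose = 25.6 × 73 = 1869 mg
C₀ = Dose / Vd = 1869 / 312 = 5.990 mg/L
C = C₀ · e^(−k·t) = 5.990 × e^(−0.02200 × 43.0)
  = 5.990 × 0.3883 = 2.326 mg/L
Convert: 2.326 mg/L × 1000 = 2326 µg/L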